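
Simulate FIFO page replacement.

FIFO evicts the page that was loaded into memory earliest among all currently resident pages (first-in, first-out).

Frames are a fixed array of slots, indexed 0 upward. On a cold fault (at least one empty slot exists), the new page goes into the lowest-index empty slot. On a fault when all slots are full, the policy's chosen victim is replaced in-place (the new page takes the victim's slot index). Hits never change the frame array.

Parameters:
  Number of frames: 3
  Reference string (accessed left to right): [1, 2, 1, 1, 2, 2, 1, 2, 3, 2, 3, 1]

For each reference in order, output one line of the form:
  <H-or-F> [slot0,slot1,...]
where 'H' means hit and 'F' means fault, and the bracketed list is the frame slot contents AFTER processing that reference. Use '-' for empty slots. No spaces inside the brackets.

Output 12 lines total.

F [1,-,-]
F [1,2,-]
H [1,2,-]
H [1,2,-]
H [1,2,-]
H [1,2,-]
H [1,2,-]
H [1,2,-]
F [1,2,3]
H [1,2,3]
H [1,2,3]
H [1,2,3]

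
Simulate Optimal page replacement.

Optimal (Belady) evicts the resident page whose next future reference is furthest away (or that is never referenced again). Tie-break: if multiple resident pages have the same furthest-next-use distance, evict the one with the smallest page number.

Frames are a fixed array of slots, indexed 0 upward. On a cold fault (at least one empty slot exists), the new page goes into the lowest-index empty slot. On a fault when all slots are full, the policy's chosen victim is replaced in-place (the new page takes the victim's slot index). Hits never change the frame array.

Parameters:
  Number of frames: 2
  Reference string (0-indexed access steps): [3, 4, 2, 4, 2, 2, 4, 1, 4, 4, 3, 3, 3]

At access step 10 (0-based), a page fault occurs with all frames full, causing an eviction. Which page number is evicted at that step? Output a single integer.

Answer: 1

Derivation:
Step 0: ref 3 -> FAULT, frames=[3,-]
Step 1: ref 4 -> FAULT, frames=[3,4]
Step 2: ref 2 -> FAULT, evict 3, frames=[2,4]
Step 3: ref 4 -> HIT, frames=[2,4]
Step 4: ref 2 -> HIT, frames=[2,4]
Step 5: ref 2 -> HIT, frames=[2,4]
Step 6: ref 4 -> HIT, frames=[2,4]
Step 7: ref 1 -> FAULT, evict 2, frames=[1,4]
Step 8: ref 4 -> HIT, frames=[1,4]
Step 9: ref 4 -> HIT, frames=[1,4]
Step 10: ref 3 -> FAULT, evict 1, frames=[3,4]
At step 10: evicted page 1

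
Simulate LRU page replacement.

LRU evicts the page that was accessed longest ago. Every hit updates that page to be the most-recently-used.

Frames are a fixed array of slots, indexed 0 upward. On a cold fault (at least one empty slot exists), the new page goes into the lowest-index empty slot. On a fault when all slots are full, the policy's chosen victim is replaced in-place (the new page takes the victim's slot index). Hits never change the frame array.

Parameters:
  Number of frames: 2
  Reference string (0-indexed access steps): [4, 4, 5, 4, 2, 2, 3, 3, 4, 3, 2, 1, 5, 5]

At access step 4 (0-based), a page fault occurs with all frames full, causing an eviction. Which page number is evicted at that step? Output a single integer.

Answer: 5

Derivation:
Step 0: ref 4 -> FAULT, frames=[4,-]
Step 1: ref 4 -> HIT, frames=[4,-]
Step 2: ref 5 -> FAULT, frames=[4,5]
Step 3: ref 4 -> HIT, frames=[4,5]
Step 4: ref 2 -> FAULT, evict 5, frames=[4,2]
At step 4: evicted page 5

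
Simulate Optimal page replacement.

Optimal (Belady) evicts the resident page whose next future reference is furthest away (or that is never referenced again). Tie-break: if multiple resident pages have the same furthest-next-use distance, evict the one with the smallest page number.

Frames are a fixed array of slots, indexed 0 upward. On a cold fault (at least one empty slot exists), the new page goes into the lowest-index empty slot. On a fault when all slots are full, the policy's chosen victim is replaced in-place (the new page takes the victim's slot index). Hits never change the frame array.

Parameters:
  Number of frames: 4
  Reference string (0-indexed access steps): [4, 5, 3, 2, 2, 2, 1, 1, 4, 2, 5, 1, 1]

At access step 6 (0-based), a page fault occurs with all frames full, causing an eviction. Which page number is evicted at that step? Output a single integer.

Answer: 3

Derivation:
Step 0: ref 4 -> FAULT, frames=[4,-,-,-]
Step 1: ref 5 -> FAULT, frames=[4,5,-,-]
Step 2: ref 3 -> FAULT, frames=[4,5,3,-]
Step 3: ref 2 -> FAULT, frames=[4,5,3,2]
Step 4: ref 2 -> HIT, frames=[4,5,3,2]
Step 5: ref 2 -> HIT, frames=[4,5,3,2]
Step 6: ref 1 -> FAULT, evict 3, frames=[4,5,1,2]
At step 6: evicted page 3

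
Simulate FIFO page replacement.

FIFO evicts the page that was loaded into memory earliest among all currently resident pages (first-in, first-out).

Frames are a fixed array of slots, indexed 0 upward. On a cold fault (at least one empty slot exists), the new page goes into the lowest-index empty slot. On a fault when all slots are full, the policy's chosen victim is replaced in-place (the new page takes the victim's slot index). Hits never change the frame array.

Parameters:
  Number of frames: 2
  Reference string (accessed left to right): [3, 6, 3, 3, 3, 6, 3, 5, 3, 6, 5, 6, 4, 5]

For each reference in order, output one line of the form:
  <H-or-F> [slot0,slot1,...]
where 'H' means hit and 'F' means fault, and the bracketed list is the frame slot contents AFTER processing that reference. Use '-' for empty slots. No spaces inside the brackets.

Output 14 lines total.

F [3,-]
F [3,6]
H [3,6]
H [3,6]
H [3,6]
H [3,6]
H [3,6]
F [5,6]
F [5,3]
F [6,3]
F [6,5]
H [6,5]
F [4,5]
H [4,5]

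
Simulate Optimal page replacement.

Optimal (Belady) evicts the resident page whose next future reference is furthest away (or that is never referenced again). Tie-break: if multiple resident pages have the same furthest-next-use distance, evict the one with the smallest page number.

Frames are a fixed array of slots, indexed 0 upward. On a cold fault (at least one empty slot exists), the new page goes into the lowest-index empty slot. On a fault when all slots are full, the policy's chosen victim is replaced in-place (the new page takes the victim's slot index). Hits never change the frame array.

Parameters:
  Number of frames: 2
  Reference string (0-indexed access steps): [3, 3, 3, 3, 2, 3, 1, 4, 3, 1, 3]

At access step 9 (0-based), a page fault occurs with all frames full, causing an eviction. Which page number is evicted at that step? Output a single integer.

Step 0: ref 3 -> FAULT, frames=[3,-]
Step 1: ref 3 -> HIT, frames=[3,-]
Step 2: ref 3 -> HIT, frames=[3,-]
Step 3: ref 3 -> HIT, frames=[3,-]
Step 4: ref 2 -> FAULT, frames=[3,2]
Step 5: ref 3 -> HIT, frames=[3,2]
Step 6: ref 1 -> FAULT, evict 2, frames=[3,1]
Step 7: ref 4 -> FAULT, evict 1, frames=[3,4]
Step 8: ref 3 -> HIT, frames=[3,4]
Step 9: ref 1 -> FAULT, evict 4, frames=[3,1]
At step 9: evicted page 4

Answer: 4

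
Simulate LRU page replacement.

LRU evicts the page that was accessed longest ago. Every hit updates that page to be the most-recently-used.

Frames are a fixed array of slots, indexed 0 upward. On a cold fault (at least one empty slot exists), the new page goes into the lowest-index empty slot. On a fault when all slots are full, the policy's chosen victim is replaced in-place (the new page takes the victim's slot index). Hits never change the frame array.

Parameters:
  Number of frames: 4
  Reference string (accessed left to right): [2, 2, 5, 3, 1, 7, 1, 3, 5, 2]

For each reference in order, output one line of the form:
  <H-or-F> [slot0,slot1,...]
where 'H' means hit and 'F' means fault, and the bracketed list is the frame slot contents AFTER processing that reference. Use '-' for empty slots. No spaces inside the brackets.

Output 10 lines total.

F [2,-,-,-]
H [2,-,-,-]
F [2,5,-,-]
F [2,5,3,-]
F [2,5,3,1]
F [7,5,3,1]
H [7,5,3,1]
H [7,5,3,1]
H [7,5,3,1]
F [2,5,3,1]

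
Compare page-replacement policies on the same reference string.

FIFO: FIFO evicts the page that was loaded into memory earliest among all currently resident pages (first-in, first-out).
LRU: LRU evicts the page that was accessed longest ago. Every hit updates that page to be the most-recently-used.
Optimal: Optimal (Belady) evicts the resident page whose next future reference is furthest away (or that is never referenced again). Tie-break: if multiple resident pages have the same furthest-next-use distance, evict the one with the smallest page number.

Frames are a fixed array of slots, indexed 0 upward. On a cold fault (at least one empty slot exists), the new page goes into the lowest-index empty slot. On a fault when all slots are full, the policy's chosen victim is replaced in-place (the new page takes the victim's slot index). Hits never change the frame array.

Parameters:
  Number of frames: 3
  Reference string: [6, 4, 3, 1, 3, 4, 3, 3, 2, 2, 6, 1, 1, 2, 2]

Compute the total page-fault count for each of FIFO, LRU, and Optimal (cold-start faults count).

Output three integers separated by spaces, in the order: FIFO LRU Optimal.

Answer: 6 7 6

Derivation:
--- FIFO ---
  step 0: ref 6 -> FAULT, frames=[6,-,-] (faults so far: 1)
  step 1: ref 4 -> FAULT, frames=[6,4,-] (faults so far: 2)
  step 2: ref 3 -> FAULT, frames=[6,4,3] (faults so far: 3)
  step 3: ref 1 -> FAULT, evict 6, frames=[1,4,3] (faults so far: 4)
  step 4: ref 3 -> HIT, frames=[1,4,3] (faults so far: 4)
  step 5: ref 4 -> HIT, frames=[1,4,3] (faults so far: 4)
  step 6: ref 3 -> HIT, frames=[1,4,3] (faults so far: 4)
  step 7: ref 3 -> HIT, frames=[1,4,3] (faults so far: 4)
  step 8: ref 2 -> FAULT, evict 4, frames=[1,2,3] (faults so far: 5)
  step 9: ref 2 -> HIT, frames=[1,2,3] (faults so far: 5)
  step 10: ref 6 -> FAULT, evict 3, frames=[1,2,6] (faults so far: 6)
  step 11: ref 1 -> HIT, frames=[1,2,6] (faults so far: 6)
  step 12: ref 1 -> HIT, frames=[1,2,6] (faults so far: 6)
  step 13: ref 2 -> HIT, frames=[1,2,6] (faults so far: 6)
  step 14: ref 2 -> HIT, frames=[1,2,6] (faults so far: 6)
  FIFO total faults: 6
--- LRU ---
  step 0: ref 6 -> FAULT, frames=[6,-,-] (faults so far: 1)
  step 1: ref 4 -> FAULT, frames=[6,4,-] (faults so far: 2)
  step 2: ref 3 -> FAULT, frames=[6,4,3] (faults so far: 3)
  step 3: ref 1 -> FAULT, evict 6, frames=[1,4,3] (faults so far: 4)
  step 4: ref 3 -> HIT, frames=[1,4,3] (faults so far: 4)
  step 5: ref 4 -> HIT, frames=[1,4,3] (faults so far: 4)
  step 6: ref 3 -> HIT, frames=[1,4,3] (faults so far: 4)
  step 7: ref 3 -> HIT, frames=[1,4,3] (faults so far: 4)
  step 8: ref 2 -> FAULT, evict 1, frames=[2,4,3] (faults so far: 5)
  step 9: ref 2 -> HIT, frames=[2,4,3] (faults so far: 5)
  step 10: ref 6 -> FAULT, evict 4, frames=[2,6,3] (faults so far: 6)
  step 11: ref 1 -> FAULT, evict 3, frames=[2,6,1] (faults so far: 7)
  step 12: ref 1 -> HIT, frames=[2,6,1] (faults so far: 7)
  step 13: ref 2 -> HIT, frames=[2,6,1] (faults so far: 7)
  step 14: ref 2 -> HIT, frames=[2,6,1] (faults so far: 7)
  LRU total faults: 7
--- Optimal ---
  step 0: ref 6 -> FAULT, frames=[6,-,-] (faults so far: 1)
  step 1: ref 4 -> FAULT, frames=[6,4,-] (faults so far: 2)
  step 2: ref 3 -> FAULT, frames=[6,4,3] (faults so far: 3)
  step 3: ref 1 -> FAULT, evict 6, frames=[1,4,3] (faults so far: 4)
  step 4: ref 3 -> HIT, frames=[1,4,3] (faults so far: 4)
  step 5: ref 4 -> HIT, frames=[1,4,3] (faults so far: 4)
  step 6: ref 3 -> HIT, frames=[1,4,3] (faults so far: 4)
  step 7: ref 3 -> HIT, frames=[1,4,3] (faults so far: 4)
  step 8: ref 2 -> FAULT, evict 3, frames=[1,4,2] (faults so far: 5)
  step 9: ref 2 -> HIT, frames=[1,4,2] (faults so far: 5)
  step 10: ref 6 -> FAULT, evict 4, frames=[1,6,2] (faults so far: 6)
  step 11: ref 1 -> HIT, frames=[1,6,2] (faults so far: 6)
  step 12: ref 1 -> HIT, frames=[1,6,2] (faults so far: 6)
  step 13: ref 2 -> HIT, frames=[1,6,2] (faults so far: 6)
  step 14: ref 2 -> HIT, frames=[1,6,2] (faults so far: 6)
  Optimal total faults: 6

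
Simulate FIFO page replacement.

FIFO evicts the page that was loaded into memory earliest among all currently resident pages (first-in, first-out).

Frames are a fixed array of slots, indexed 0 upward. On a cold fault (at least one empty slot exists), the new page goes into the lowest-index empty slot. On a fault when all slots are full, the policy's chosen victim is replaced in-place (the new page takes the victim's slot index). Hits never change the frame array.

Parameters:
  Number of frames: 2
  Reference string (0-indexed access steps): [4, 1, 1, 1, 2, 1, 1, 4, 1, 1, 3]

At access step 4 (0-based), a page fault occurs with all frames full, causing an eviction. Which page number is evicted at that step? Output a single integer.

Answer: 4

Derivation:
Step 0: ref 4 -> FAULT, frames=[4,-]
Step 1: ref 1 -> FAULT, frames=[4,1]
Step 2: ref 1 -> HIT, frames=[4,1]
Step 3: ref 1 -> HIT, frames=[4,1]
Step 4: ref 2 -> FAULT, evict 4, frames=[2,1]
At step 4: evicted page 4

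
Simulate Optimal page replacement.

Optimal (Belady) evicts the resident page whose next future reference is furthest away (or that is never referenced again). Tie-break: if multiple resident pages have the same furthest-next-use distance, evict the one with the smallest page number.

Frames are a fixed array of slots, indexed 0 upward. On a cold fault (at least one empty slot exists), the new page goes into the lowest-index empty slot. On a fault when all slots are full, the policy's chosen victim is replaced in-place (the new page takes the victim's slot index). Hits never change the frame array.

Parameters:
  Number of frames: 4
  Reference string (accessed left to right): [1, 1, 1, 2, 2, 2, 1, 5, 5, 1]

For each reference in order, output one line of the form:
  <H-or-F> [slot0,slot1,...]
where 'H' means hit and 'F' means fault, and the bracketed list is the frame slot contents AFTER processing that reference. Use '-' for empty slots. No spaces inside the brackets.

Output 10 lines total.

F [1,-,-,-]
H [1,-,-,-]
H [1,-,-,-]
F [1,2,-,-]
H [1,2,-,-]
H [1,2,-,-]
H [1,2,-,-]
F [1,2,5,-]
H [1,2,5,-]
H [1,2,5,-]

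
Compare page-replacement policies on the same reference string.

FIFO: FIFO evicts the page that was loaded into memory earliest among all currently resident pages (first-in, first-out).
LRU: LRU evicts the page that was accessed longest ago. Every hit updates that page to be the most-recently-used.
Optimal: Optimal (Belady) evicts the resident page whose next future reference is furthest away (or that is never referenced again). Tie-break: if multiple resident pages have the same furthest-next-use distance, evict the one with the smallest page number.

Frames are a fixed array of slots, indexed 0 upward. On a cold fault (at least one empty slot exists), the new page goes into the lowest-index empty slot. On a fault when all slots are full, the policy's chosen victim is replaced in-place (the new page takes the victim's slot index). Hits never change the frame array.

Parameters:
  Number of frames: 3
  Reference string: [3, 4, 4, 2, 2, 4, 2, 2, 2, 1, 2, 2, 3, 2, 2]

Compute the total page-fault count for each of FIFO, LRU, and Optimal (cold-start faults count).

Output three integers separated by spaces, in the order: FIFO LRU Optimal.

--- FIFO ---
  step 0: ref 3 -> FAULT, frames=[3,-,-] (faults so far: 1)
  step 1: ref 4 -> FAULT, frames=[3,4,-] (faults so far: 2)
  step 2: ref 4 -> HIT, frames=[3,4,-] (faults so far: 2)
  step 3: ref 2 -> FAULT, frames=[3,4,2] (faults so far: 3)
  step 4: ref 2 -> HIT, frames=[3,4,2] (faults so far: 3)
  step 5: ref 4 -> HIT, frames=[3,4,2] (faults so far: 3)
  step 6: ref 2 -> HIT, frames=[3,4,2] (faults so far: 3)
  step 7: ref 2 -> HIT, frames=[3,4,2] (faults so far: 3)
  step 8: ref 2 -> HIT, frames=[3,4,2] (faults so far: 3)
  step 9: ref 1 -> FAULT, evict 3, frames=[1,4,2] (faults so far: 4)
  step 10: ref 2 -> HIT, frames=[1,4,2] (faults so far: 4)
  step 11: ref 2 -> HIT, frames=[1,4,2] (faults so far: 4)
  step 12: ref 3 -> FAULT, evict 4, frames=[1,3,2] (faults so far: 5)
  step 13: ref 2 -> HIT, frames=[1,3,2] (faults so far: 5)
  step 14: ref 2 -> HIT, frames=[1,3,2] (faults so far: 5)
  FIFO total faults: 5
--- LRU ---
  step 0: ref 3 -> FAULT, frames=[3,-,-] (faults so far: 1)
  step 1: ref 4 -> FAULT, frames=[3,4,-] (faults so far: 2)
  step 2: ref 4 -> HIT, frames=[3,4,-] (faults so far: 2)
  step 3: ref 2 -> FAULT, frames=[3,4,2] (faults so far: 3)
  step 4: ref 2 -> HIT, frames=[3,4,2] (faults so far: 3)
  step 5: ref 4 -> HIT, frames=[3,4,2] (faults so far: 3)
  step 6: ref 2 -> HIT, frames=[3,4,2] (faults so far: 3)
  step 7: ref 2 -> HIT, frames=[3,4,2] (faults so far: 3)
  step 8: ref 2 -> HIT, frames=[3,4,2] (faults so far: 3)
  step 9: ref 1 -> FAULT, evict 3, frames=[1,4,2] (faults so far: 4)
  step 10: ref 2 -> HIT, frames=[1,4,2] (faults so far: 4)
  step 11: ref 2 -> HIT, frames=[1,4,2] (faults so far: 4)
  step 12: ref 3 -> FAULT, evict 4, frames=[1,3,2] (faults so far: 5)
  step 13: ref 2 -> HIT, frames=[1,3,2] (faults so far: 5)
  step 14: ref 2 -> HIT, frames=[1,3,2] (faults so far: 5)
  LRU total faults: 5
--- Optimal ---
  step 0: ref 3 -> FAULT, frames=[3,-,-] (faults so far: 1)
  step 1: ref 4 -> FAULT, frames=[3,4,-] (faults so far: 2)
  step 2: ref 4 -> HIT, frames=[3,4,-] (faults so far: 2)
  step 3: ref 2 -> FAULT, frames=[3,4,2] (faults so far: 3)
  step 4: ref 2 -> HIT, frames=[3,4,2] (faults so far: 3)
  step 5: ref 4 -> HIT, frames=[3,4,2] (faults so far: 3)
  step 6: ref 2 -> HIT, frames=[3,4,2] (faults so far: 3)
  step 7: ref 2 -> HIT, frames=[3,4,2] (faults so far: 3)
  step 8: ref 2 -> HIT, frames=[3,4,2] (faults so far: 3)
  step 9: ref 1 -> FAULT, evict 4, frames=[3,1,2] (faults so far: 4)
  step 10: ref 2 -> HIT, frames=[3,1,2] (faults so far: 4)
  step 11: ref 2 -> HIT, frames=[3,1,2] (faults so far: 4)
  step 12: ref 3 -> HIT, frames=[3,1,2] (faults so far: 4)
  step 13: ref 2 -> HIT, frames=[3,1,2] (faults so far: 4)
  step 14: ref 2 -> HIT, frames=[3,1,2] (faults so far: 4)
  Optimal total faults: 4

Answer: 5 5 4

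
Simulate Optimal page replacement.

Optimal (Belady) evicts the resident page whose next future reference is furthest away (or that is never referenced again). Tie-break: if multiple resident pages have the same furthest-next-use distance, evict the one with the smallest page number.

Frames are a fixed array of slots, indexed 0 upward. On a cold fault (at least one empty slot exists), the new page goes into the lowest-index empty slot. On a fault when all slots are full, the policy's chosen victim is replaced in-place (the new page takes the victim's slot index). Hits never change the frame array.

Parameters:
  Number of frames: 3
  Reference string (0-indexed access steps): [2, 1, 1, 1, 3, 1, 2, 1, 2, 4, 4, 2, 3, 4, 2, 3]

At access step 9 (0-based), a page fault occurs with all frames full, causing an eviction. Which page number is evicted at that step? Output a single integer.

Answer: 1

Derivation:
Step 0: ref 2 -> FAULT, frames=[2,-,-]
Step 1: ref 1 -> FAULT, frames=[2,1,-]
Step 2: ref 1 -> HIT, frames=[2,1,-]
Step 3: ref 1 -> HIT, frames=[2,1,-]
Step 4: ref 3 -> FAULT, frames=[2,1,3]
Step 5: ref 1 -> HIT, frames=[2,1,3]
Step 6: ref 2 -> HIT, frames=[2,1,3]
Step 7: ref 1 -> HIT, frames=[2,1,3]
Step 8: ref 2 -> HIT, frames=[2,1,3]
Step 9: ref 4 -> FAULT, evict 1, frames=[2,4,3]
At step 9: evicted page 1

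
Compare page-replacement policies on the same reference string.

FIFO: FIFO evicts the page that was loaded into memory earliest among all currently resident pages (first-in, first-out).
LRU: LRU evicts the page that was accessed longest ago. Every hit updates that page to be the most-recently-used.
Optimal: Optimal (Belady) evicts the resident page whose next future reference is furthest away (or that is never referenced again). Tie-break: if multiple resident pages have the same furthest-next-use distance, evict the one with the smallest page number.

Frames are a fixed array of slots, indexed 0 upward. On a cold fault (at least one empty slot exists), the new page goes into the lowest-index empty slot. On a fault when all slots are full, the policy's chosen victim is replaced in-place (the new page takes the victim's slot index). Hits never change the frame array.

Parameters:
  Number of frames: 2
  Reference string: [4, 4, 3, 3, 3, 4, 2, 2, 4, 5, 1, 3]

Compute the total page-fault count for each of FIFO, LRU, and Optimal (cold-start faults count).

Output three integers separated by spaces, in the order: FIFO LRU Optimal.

--- FIFO ---
  step 0: ref 4 -> FAULT, frames=[4,-] (faults so far: 1)
  step 1: ref 4 -> HIT, frames=[4,-] (faults so far: 1)
  step 2: ref 3 -> FAULT, frames=[4,3] (faults so far: 2)
  step 3: ref 3 -> HIT, frames=[4,3] (faults so far: 2)
  step 4: ref 3 -> HIT, frames=[4,3] (faults so far: 2)
  step 5: ref 4 -> HIT, frames=[4,3] (faults so far: 2)
  step 6: ref 2 -> FAULT, evict 4, frames=[2,3] (faults so far: 3)
  step 7: ref 2 -> HIT, frames=[2,3] (faults so far: 3)
  step 8: ref 4 -> FAULT, evict 3, frames=[2,4] (faults so far: 4)
  step 9: ref 5 -> FAULT, evict 2, frames=[5,4] (faults so far: 5)
  step 10: ref 1 -> FAULT, evict 4, frames=[5,1] (faults so far: 6)
  step 11: ref 3 -> FAULT, evict 5, frames=[3,1] (faults so far: 7)
  FIFO total faults: 7
--- LRU ---
  step 0: ref 4 -> FAULT, frames=[4,-] (faults so far: 1)
  step 1: ref 4 -> HIT, frames=[4,-] (faults so far: 1)
  step 2: ref 3 -> FAULT, frames=[4,3] (faults so far: 2)
  step 3: ref 3 -> HIT, frames=[4,3] (faults so far: 2)
  step 4: ref 3 -> HIT, frames=[4,3] (faults so far: 2)
  step 5: ref 4 -> HIT, frames=[4,3] (faults so far: 2)
  step 6: ref 2 -> FAULT, evict 3, frames=[4,2] (faults so far: 3)
  step 7: ref 2 -> HIT, frames=[4,2] (faults so far: 3)
  step 8: ref 4 -> HIT, frames=[4,2] (faults so far: 3)
  step 9: ref 5 -> FAULT, evict 2, frames=[4,5] (faults so far: 4)
  step 10: ref 1 -> FAULT, evict 4, frames=[1,5] (faults so far: 5)
  step 11: ref 3 -> FAULT, evict 5, frames=[1,3] (faults so far: 6)
  LRU total faults: 6
--- Optimal ---
  step 0: ref 4 -> FAULT, frames=[4,-] (faults so far: 1)
  step 1: ref 4 -> HIT, frames=[4,-] (faults so far: 1)
  step 2: ref 3 -> FAULT, frames=[4,3] (faults so far: 2)
  step 3: ref 3 -> HIT, frames=[4,3] (faults so far: 2)
  step 4: ref 3 -> HIT, frames=[4,3] (faults so far: 2)
  step 5: ref 4 -> HIT, frames=[4,3] (faults so far: 2)
  step 6: ref 2 -> FAULT, evict 3, frames=[4,2] (faults so far: 3)
  step 7: ref 2 -> HIT, frames=[4,2] (faults so far: 3)
  step 8: ref 4 -> HIT, frames=[4,2] (faults so far: 3)
  step 9: ref 5 -> FAULT, evict 2, frames=[4,5] (faults so far: 4)
  step 10: ref 1 -> FAULT, evict 4, frames=[1,5] (faults so far: 5)
  step 11: ref 3 -> FAULT, evict 1, frames=[3,5] (faults so far: 6)
  Optimal total faults: 6

Answer: 7 6 6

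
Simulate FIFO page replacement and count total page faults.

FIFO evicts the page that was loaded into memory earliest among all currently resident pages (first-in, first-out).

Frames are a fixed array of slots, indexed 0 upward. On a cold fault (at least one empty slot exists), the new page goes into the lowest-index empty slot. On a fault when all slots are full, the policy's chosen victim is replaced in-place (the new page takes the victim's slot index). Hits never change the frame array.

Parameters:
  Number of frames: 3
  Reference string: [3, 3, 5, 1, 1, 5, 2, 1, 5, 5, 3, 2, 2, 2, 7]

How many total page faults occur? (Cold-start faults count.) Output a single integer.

Step 0: ref 3 → FAULT, frames=[3,-,-]
Step 1: ref 3 → HIT, frames=[3,-,-]
Step 2: ref 5 → FAULT, frames=[3,5,-]
Step 3: ref 1 → FAULT, frames=[3,5,1]
Step 4: ref 1 → HIT, frames=[3,5,1]
Step 5: ref 5 → HIT, frames=[3,5,1]
Step 6: ref 2 → FAULT (evict 3), frames=[2,5,1]
Step 7: ref 1 → HIT, frames=[2,5,1]
Step 8: ref 5 → HIT, frames=[2,5,1]
Step 9: ref 5 → HIT, frames=[2,5,1]
Step 10: ref 3 → FAULT (evict 5), frames=[2,3,1]
Step 11: ref 2 → HIT, frames=[2,3,1]
Step 12: ref 2 → HIT, frames=[2,3,1]
Step 13: ref 2 → HIT, frames=[2,3,1]
Step 14: ref 7 → FAULT (evict 1), frames=[2,3,7]
Total faults: 6

Answer: 6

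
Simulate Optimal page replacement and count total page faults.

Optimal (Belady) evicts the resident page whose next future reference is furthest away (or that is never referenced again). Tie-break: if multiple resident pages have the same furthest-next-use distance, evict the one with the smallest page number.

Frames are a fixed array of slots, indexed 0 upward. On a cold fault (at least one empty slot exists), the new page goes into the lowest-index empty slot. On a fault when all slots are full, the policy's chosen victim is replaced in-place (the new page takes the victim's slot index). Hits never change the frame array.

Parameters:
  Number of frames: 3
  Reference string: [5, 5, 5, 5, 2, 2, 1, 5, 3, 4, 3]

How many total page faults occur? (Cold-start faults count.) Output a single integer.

Step 0: ref 5 → FAULT, frames=[5,-,-]
Step 1: ref 5 → HIT, frames=[5,-,-]
Step 2: ref 5 → HIT, frames=[5,-,-]
Step 3: ref 5 → HIT, frames=[5,-,-]
Step 4: ref 2 → FAULT, frames=[5,2,-]
Step 5: ref 2 → HIT, frames=[5,2,-]
Step 6: ref 1 → FAULT, frames=[5,2,1]
Step 7: ref 5 → HIT, frames=[5,2,1]
Step 8: ref 3 → FAULT (evict 1), frames=[5,2,3]
Step 9: ref 4 → FAULT (evict 2), frames=[5,4,3]
Step 10: ref 3 → HIT, frames=[5,4,3]
Total faults: 5

Answer: 5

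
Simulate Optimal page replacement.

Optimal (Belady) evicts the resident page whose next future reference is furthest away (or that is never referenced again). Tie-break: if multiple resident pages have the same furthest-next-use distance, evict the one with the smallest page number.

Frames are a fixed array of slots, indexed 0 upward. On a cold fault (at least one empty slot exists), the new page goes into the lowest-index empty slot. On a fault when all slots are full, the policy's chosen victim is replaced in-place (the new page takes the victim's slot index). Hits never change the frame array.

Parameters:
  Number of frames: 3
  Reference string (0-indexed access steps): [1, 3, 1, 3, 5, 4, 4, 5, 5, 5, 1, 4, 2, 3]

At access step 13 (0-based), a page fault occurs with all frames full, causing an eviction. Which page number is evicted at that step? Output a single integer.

Step 0: ref 1 -> FAULT, frames=[1,-,-]
Step 1: ref 3 -> FAULT, frames=[1,3,-]
Step 2: ref 1 -> HIT, frames=[1,3,-]
Step 3: ref 3 -> HIT, frames=[1,3,-]
Step 4: ref 5 -> FAULT, frames=[1,3,5]
Step 5: ref 4 -> FAULT, evict 3, frames=[1,4,5]
Step 6: ref 4 -> HIT, frames=[1,4,5]
Step 7: ref 5 -> HIT, frames=[1,4,5]
Step 8: ref 5 -> HIT, frames=[1,4,5]
Step 9: ref 5 -> HIT, frames=[1,4,5]
Step 10: ref 1 -> HIT, frames=[1,4,5]
Step 11: ref 4 -> HIT, frames=[1,4,5]
Step 12: ref 2 -> FAULT, evict 1, frames=[2,4,5]
Step 13: ref 3 -> FAULT, evict 2, frames=[3,4,5]
At step 13: evicted page 2

Answer: 2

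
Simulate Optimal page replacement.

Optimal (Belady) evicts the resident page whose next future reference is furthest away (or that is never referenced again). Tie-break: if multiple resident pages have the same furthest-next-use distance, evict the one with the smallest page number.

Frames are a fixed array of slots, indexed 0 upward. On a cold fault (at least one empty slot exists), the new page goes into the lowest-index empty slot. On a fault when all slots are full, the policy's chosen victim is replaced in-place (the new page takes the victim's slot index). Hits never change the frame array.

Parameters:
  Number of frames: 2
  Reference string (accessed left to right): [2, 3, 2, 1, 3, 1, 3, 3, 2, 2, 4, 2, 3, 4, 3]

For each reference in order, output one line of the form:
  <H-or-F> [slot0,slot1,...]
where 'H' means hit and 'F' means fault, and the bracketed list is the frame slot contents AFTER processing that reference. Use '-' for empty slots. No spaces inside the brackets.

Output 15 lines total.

F [2,-]
F [2,3]
H [2,3]
F [1,3]
H [1,3]
H [1,3]
H [1,3]
H [1,3]
F [2,3]
H [2,3]
F [2,4]
H [2,4]
F [3,4]
H [3,4]
H [3,4]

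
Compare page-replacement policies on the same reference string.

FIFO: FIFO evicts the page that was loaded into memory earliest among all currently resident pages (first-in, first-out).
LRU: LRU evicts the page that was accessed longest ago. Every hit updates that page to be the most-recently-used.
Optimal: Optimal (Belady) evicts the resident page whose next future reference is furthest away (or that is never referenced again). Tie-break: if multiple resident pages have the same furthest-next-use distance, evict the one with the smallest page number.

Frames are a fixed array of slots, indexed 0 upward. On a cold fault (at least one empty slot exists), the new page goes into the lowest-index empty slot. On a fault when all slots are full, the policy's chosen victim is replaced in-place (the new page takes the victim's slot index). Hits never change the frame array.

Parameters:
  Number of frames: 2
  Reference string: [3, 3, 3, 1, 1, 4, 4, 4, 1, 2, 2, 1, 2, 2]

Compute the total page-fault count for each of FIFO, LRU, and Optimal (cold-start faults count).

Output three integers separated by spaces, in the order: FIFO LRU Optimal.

Answer: 5 4 4

Derivation:
--- FIFO ---
  step 0: ref 3 -> FAULT, frames=[3,-] (faults so far: 1)
  step 1: ref 3 -> HIT, frames=[3,-] (faults so far: 1)
  step 2: ref 3 -> HIT, frames=[3,-] (faults so far: 1)
  step 3: ref 1 -> FAULT, frames=[3,1] (faults so far: 2)
  step 4: ref 1 -> HIT, frames=[3,1] (faults so far: 2)
  step 5: ref 4 -> FAULT, evict 3, frames=[4,1] (faults so far: 3)
  step 6: ref 4 -> HIT, frames=[4,1] (faults so far: 3)
  step 7: ref 4 -> HIT, frames=[4,1] (faults so far: 3)
  step 8: ref 1 -> HIT, frames=[4,1] (faults so far: 3)
  step 9: ref 2 -> FAULT, evict 1, frames=[4,2] (faults so far: 4)
  step 10: ref 2 -> HIT, frames=[4,2] (faults so far: 4)
  step 11: ref 1 -> FAULT, evict 4, frames=[1,2] (faults so far: 5)
  step 12: ref 2 -> HIT, frames=[1,2] (faults so far: 5)
  step 13: ref 2 -> HIT, frames=[1,2] (faults so far: 5)
  FIFO total faults: 5
--- LRU ---
  step 0: ref 3 -> FAULT, frames=[3,-] (faults so far: 1)
  step 1: ref 3 -> HIT, frames=[3,-] (faults so far: 1)
  step 2: ref 3 -> HIT, frames=[3,-] (faults so far: 1)
  step 3: ref 1 -> FAULT, frames=[3,1] (faults so far: 2)
  step 4: ref 1 -> HIT, frames=[3,1] (faults so far: 2)
  step 5: ref 4 -> FAULT, evict 3, frames=[4,1] (faults so far: 3)
  step 6: ref 4 -> HIT, frames=[4,1] (faults so far: 3)
  step 7: ref 4 -> HIT, frames=[4,1] (faults so far: 3)
  step 8: ref 1 -> HIT, frames=[4,1] (faults so far: 3)
  step 9: ref 2 -> FAULT, evict 4, frames=[2,1] (faults so far: 4)
  step 10: ref 2 -> HIT, frames=[2,1] (faults so far: 4)
  step 11: ref 1 -> HIT, frames=[2,1] (faults so far: 4)
  step 12: ref 2 -> HIT, frames=[2,1] (faults so far: 4)
  step 13: ref 2 -> HIT, frames=[2,1] (faults so far: 4)
  LRU total faults: 4
--- Optimal ---
  step 0: ref 3 -> FAULT, frames=[3,-] (faults so far: 1)
  step 1: ref 3 -> HIT, frames=[3,-] (faults so far: 1)
  step 2: ref 3 -> HIT, frames=[3,-] (faults so far: 1)
  step 3: ref 1 -> FAULT, frames=[3,1] (faults so far: 2)
  step 4: ref 1 -> HIT, frames=[3,1] (faults so far: 2)
  step 5: ref 4 -> FAULT, evict 3, frames=[4,1] (faults so far: 3)
  step 6: ref 4 -> HIT, frames=[4,1] (faults so far: 3)
  step 7: ref 4 -> HIT, frames=[4,1] (faults so far: 3)
  step 8: ref 1 -> HIT, frames=[4,1] (faults so far: 3)
  step 9: ref 2 -> FAULT, evict 4, frames=[2,1] (faults so far: 4)
  step 10: ref 2 -> HIT, frames=[2,1] (faults so far: 4)
  step 11: ref 1 -> HIT, frames=[2,1] (faults so far: 4)
  step 12: ref 2 -> HIT, frames=[2,1] (faults so far: 4)
  step 13: ref 2 -> HIT, frames=[2,1] (faults so far: 4)
  Optimal total faults: 4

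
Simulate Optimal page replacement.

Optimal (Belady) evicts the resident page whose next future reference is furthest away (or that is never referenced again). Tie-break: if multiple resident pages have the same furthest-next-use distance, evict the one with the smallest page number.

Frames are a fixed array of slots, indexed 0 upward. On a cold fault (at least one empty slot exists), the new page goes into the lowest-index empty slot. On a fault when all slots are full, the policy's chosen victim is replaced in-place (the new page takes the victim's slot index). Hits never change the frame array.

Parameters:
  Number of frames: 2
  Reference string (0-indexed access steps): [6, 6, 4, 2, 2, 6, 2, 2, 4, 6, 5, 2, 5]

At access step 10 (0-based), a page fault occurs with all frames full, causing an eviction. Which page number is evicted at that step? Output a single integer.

Step 0: ref 6 -> FAULT, frames=[6,-]
Step 1: ref 6 -> HIT, frames=[6,-]
Step 2: ref 4 -> FAULT, frames=[6,4]
Step 3: ref 2 -> FAULT, evict 4, frames=[6,2]
Step 4: ref 2 -> HIT, frames=[6,2]
Step 5: ref 6 -> HIT, frames=[6,2]
Step 6: ref 2 -> HIT, frames=[6,2]
Step 7: ref 2 -> HIT, frames=[6,2]
Step 8: ref 4 -> FAULT, evict 2, frames=[6,4]
Step 9: ref 6 -> HIT, frames=[6,4]
Step 10: ref 5 -> FAULT, evict 4, frames=[6,5]
At step 10: evicted page 4

Answer: 4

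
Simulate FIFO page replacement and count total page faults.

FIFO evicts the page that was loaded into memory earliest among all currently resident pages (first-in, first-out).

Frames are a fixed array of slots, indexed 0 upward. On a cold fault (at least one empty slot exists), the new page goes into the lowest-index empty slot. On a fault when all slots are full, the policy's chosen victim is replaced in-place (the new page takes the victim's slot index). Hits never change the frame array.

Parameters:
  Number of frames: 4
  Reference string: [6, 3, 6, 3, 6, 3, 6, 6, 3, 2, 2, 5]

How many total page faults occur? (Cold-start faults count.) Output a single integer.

Step 0: ref 6 → FAULT, frames=[6,-,-,-]
Step 1: ref 3 → FAULT, frames=[6,3,-,-]
Step 2: ref 6 → HIT, frames=[6,3,-,-]
Step 3: ref 3 → HIT, frames=[6,3,-,-]
Step 4: ref 6 → HIT, frames=[6,3,-,-]
Step 5: ref 3 → HIT, frames=[6,3,-,-]
Step 6: ref 6 → HIT, frames=[6,3,-,-]
Step 7: ref 6 → HIT, frames=[6,3,-,-]
Step 8: ref 3 → HIT, frames=[6,3,-,-]
Step 9: ref 2 → FAULT, frames=[6,3,2,-]
Step 10: ref 2 → HIT, frames=[6,3,2,-]
Step 11: ref 5 → FAULT, frames=[6,3,2,5]
Total faults: 4

Answer: 4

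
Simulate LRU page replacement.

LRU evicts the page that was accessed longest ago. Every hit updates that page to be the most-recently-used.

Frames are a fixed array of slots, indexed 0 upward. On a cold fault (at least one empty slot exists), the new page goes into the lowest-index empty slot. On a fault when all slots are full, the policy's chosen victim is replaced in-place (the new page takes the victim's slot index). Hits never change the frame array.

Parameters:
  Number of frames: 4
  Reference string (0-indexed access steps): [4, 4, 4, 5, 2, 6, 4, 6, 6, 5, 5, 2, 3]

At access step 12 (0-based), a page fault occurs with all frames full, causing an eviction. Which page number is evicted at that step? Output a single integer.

Step 0: ref 4 -> FAULT, frames=[4,-,-,-]
Step 1: ref 4 -> HIT, frames=[4,-,-,-]
Step 2: ref 4 -> HIT, frames=[4,-,-,-]
Step 3: ref 5 -> FAULT, frames=[4,5,-,-]
Step 4: ref 2 -> FAULT, frames=[4,5,2,-]
Step 5: ref 6 -> FAULT, frames=[4,5,2,6]
Step 6: ref 4 -> HIT, frames=[4,5,2,6]
Step 7: ref 6 -> HIT, frames=[4,5,2,6]
Step 8: ref 6 -> HIT, frames=[4,5,2,6]
Step 9: ref 5 -> HIT, frames=[4,5,2,6]
Step 10: ref 5 -> HIT, frames=[4,5,2,6]
Step 11: ref 2 -> HIT, frames=[4,5,2,6]
Step 12: ref 3 -> FAULT, evict 4, frames=[3,5,2,6]
At step 12: evicted page 4

Answer: 4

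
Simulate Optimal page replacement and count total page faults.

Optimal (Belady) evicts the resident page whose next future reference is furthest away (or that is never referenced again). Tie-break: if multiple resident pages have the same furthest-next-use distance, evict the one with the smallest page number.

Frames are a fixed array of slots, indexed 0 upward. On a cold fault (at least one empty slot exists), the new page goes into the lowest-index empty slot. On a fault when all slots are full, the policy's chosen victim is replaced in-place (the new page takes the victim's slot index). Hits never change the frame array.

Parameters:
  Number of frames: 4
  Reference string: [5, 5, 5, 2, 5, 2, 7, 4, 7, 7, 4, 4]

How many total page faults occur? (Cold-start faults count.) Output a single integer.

Answer: 4

Derivation:
Step 0: ref 5 → FAULT, frames=[5,-,-,-]
Step 1: ref 5 → HIT, frames=[5,-,-,-]
Step 2: ref 5 → HIT, frames=[5,-,-,-]
Step 3: ref 2 → FAULT, frames=[5,2,-,-]
Step 4: ref 5 → HIT, frames=[5,2,-,-]
Step 5: ref 2 → HIT, frames=[5,2,-,-]
Step 6: ref 7 → FAULT, frames=[5,2,7,-]
Step 7: ref 4 → FAULT, frames=[5,2,7,4]
Step 8: ref 7 → HIT, frames=[5,2,7,4]
Step 9: ref 7 → HIT, frames=[5,2,7,4]
Step 10: ref 4 → HIT, frames=[5,2,7,4]
Step 11: ref 4 → HIT, frames=[5,2,7,4]
Total faults: 4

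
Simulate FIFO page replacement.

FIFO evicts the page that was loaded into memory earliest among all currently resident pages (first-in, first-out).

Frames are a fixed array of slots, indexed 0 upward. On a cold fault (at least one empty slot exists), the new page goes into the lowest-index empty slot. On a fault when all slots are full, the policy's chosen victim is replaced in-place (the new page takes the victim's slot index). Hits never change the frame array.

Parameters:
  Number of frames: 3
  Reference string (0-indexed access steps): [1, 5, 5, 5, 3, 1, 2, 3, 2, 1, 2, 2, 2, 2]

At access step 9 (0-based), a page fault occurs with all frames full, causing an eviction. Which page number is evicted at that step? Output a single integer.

Answer: 5

Derivation:
Step 0: ref 1 -> FAULT, frames=[1,-,-]
Step 1: ref 5 -> FAULT, frames=[1,5,-]
Step 2: ref 5 -> HIT, frames=[1,5,-]
Step 3: ref 5 -> HIT, frames=[1,5,-]
Step 4: ref 3 -> FAULT, frames=[1,5,3]
Step 5: ref 1 -> HIT, frames=[1,5,3]
Step 6: ref 2 -> FAULT, evict 1, frames=[2,5,3]
Step 7: ref 3 -> HIT, frames=[2,5,3]
Step 8: ref 2 -> HIT, frames=[2,5,3]
Step 9: ref 1 -> FAULT, evict 5, frames=[2,1,3]
At step 9: evicted page 5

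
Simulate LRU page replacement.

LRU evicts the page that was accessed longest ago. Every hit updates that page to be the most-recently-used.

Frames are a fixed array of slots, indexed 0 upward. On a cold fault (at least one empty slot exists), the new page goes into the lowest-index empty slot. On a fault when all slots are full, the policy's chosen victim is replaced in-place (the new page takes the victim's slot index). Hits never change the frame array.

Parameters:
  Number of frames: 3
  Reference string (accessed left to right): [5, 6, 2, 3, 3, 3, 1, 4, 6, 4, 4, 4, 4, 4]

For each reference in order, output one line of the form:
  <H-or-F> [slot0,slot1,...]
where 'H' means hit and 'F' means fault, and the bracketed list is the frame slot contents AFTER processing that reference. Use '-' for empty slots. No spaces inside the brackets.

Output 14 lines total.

F [5,-,-]
F [5,6,-]
F [5,6,2]
F [3,6,2]
H [3,6,2]
H [3,6,2]
F [3,1,2]
F [3,1,4]
F [6,1,4]
H [6,1,4]
H [6,1,4]
H [6,1,4]
H [6,1,4]
H [6,1,4]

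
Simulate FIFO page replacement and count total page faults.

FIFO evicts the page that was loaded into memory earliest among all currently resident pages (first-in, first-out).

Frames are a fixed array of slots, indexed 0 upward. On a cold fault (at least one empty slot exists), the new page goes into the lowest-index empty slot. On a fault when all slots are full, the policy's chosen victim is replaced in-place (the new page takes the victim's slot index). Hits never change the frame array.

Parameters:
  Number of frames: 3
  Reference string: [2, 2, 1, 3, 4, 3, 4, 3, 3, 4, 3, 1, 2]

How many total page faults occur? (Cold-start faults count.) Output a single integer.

Step 0: ref 2 → FAULT, frames=[2,-,-]
Step 1: ref 2 → HIT, frames=[2,-,-]
Step 2: ref 1 → FAULT, frames=[2,1,-]
Step 3: ref 3 → FAULT, frames=[2,1,3]
Step 4: ref 4 → FAULT (evict 2), frames=[4,1,3]
Step 5: ref 3 → HIT, frames=[4,1,3]
Step 6: ref 4 → HIT, frames=[4,1,3]
Step 7: ref 3 → HIT, frames=[4,1,3]
Step 8: ref 3 → HIT, frames=[4,1,3]
Step 9: ref 4 → HIT, frames=[4,1,3]
Step 10: ref 3 → HIT, frames=[4,1,3]
Step 11: ref 1 → HIT, frames=[4,1,3]
Step 12: ref 2 → FAULT (evict 1), frames=[4,2,3]
Total faults: 5

Answer: 5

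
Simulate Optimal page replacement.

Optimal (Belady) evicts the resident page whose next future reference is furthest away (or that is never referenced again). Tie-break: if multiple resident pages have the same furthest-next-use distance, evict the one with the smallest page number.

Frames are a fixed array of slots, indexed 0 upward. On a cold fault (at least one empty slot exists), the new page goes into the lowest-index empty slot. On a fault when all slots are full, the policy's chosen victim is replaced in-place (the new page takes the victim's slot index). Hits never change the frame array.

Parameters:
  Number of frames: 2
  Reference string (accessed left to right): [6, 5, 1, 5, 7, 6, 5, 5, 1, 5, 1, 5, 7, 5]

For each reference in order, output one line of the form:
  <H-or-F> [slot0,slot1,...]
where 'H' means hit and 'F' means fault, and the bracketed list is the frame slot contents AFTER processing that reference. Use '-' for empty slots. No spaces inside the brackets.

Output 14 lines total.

F [6,-]
F [6,5]
F [1,5]
H [1,5]
F [7,5]
F [6,5]
H [6,5]
H [6,5]
F [1,5]
H [1,5]
H [1,5]
H [1,5]
F [7,5]
H [7,5]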